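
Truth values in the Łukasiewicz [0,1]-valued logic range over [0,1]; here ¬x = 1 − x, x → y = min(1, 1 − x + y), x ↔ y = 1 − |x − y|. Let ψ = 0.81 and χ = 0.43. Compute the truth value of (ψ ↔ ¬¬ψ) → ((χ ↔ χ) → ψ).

0.81

¬ψ = 1 − 0.81 = 0.19
¬¬ψ = 1 − 0.19 = 0.81
ψ ↔ ¬¬ψ = 1 − |0.81 − 0.81| = 1 − 0.00 = 1.00
χ ↔ χ = 1 − |0.43 − 0.43| = 1 − 0.00 = 1.00
(χ ↔ χ) → ψ = min(1, 1 − 1.00 + 0.81) = min(1, 0.81) = 0.81
(ψ ↔ ¬¬ψ) → ((χ ↔ χ) → ψ) = min(1, 1 − 1.00 + 0.81) = min(1, 0.81) = 0.81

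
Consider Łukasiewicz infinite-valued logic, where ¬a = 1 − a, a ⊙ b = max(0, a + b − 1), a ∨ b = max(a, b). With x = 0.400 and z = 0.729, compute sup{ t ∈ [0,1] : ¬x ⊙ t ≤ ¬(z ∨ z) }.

¬x = 1 − 0.400 = 0.600
So the left factor is ¬x = 0.600.
z ∨ z = max(0.729, 0.729) = 0.729
¬(z ∨ z) = 1 − 0.729 = 0.271
So the right-hand bound is ¬(z ∨ z) = 0.271.
The residuum of the Łukasiewicz t-norm gives the supremum: min(1, 1 − 0.600 + 0.271).
1 − 0.600 + 0.271 = 0.671, so t = min(1, 0.671) = 0.671.
Check: 0.600 ⊙ 0.671 = max(0, 0.271) = 0.271 ≤ 0.271.

0.671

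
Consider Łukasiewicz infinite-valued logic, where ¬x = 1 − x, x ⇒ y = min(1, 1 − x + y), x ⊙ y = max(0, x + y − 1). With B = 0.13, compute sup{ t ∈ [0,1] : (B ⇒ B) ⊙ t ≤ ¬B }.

B ⇒ B = min(1, 1 − 0.13 + 0.13) = min(1, 1.00) = 1.00
So the left factor is B ⇒ B = 1.00.
¬B = 1 − 0.13 = 0.87
So the right-hand bound is ¬B = 0.87.
The residuum of the Łukasiewicz t-norm gives the supremum: min(1, 1 − 1.00 + 0.87).
1 − 1.00 + 0.87 = 0.87, so t = min(1, 0.87) = 0.87.
Check: 1.00 ⊙ 0.87 = max(0, 0.87) = 0.87 ≤ 0.87.

0.87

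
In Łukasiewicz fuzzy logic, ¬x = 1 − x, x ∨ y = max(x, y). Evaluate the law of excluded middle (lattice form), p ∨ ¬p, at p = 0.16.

0.84

¬p = 1 − 0.16 = 0.84
p ∨ ¬p = max(0.16, 0.84) = 0.84
(The value 0.84 < 1 shows this instance is not satisfied; not a Ł∞-tautology — its value is max(a, 1−a).)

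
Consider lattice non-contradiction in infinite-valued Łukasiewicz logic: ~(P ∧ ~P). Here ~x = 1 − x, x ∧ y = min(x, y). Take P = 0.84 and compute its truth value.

~P = 1 − 0.84 = 0.16
P ∧ ~P = min(0.84, 0.16) = 0.16
~(P ∧ ~P) = 1 − 0.16 = 0.84
(The value 0.84 < 1 shows this instance is not satisfied; not a Ł∞-tautology — its value is 1 − min(a, 1−a).)

0.84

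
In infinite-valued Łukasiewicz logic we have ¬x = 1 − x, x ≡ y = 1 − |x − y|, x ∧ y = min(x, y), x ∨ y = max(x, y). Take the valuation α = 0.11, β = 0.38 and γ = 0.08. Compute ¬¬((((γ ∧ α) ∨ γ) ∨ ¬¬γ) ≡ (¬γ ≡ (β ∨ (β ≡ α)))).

0.27

γ ∧ α = min(0.08, 0.11) = 0.08
(γ ∧ α) ∨ γ = max(0.08, 0.08) = 0.08
¬γ = 1 − 0.08 = 0.92
¬¬γ = 1 − 0.92 = 0.08
((γ ∧ α) ∨ γ) ∨ ¬¬γ = max(0.08, 0.08) = 0.08
β ≡ α = 1 − |0.38 − 0.11| = 1 − 0.27 = 0.73
β ∨ (β ≡ α) = max(0.38, 0.73) = 0.73
¬γ ≡ (β ∨ (β ≡ α)) = 1 − |0.92 − 0.73| = 1 − 0.19 = 0.81
(((γ ∧ α) ∨ γ) ∨ ¬¬γ) ≡ (¬γ ≡ (β ∨ (β ≡ α))) = 1 − |0.08 − 0.81| = 1 − 0.73 = 0.27
¬((((γ ∧ α) ∨ γ) ∨ ¬¬γ) ≡ (¬γ ≡ (β ∨ (β ≡ α)))) = 1 − 0.27 = 0.73
¬¬((((γ ∧ α) ∨ γ) ∨ ¬¬γ) ≡ (¬γ ≡ (β ∨ (β ≡ α)))) = 1 − 0.73 = 0.27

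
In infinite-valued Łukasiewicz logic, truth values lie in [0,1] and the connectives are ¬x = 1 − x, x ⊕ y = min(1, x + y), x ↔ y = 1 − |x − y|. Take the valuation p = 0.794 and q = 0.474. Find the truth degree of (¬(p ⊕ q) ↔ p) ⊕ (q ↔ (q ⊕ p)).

p ⊕ q = min(1, 0.794 + 0.474) = min(1, 1.268) = 1.000
¬(p ⊕ q) = 1 − 1.000 = 0.000
¬(p ⊕ q) ↔ p = 1 − |0.000 − 0.794| = 1 − 0.794 = 0.206
q ⊕ p = min(1, 0.474 + 0.794) = min(1, 1.268) = 1.000
q ↔ (q ⊕ p) = 1 − |0.474 − 1.000| = 1 − 0.526 = 0.474
(¬(p ⊕ q) ↔ p) ⊕ (q ↔ (q ⊕ p)) = min(1, 0.206 + 0.474) = min(1, 0.680) = 0.680

0.680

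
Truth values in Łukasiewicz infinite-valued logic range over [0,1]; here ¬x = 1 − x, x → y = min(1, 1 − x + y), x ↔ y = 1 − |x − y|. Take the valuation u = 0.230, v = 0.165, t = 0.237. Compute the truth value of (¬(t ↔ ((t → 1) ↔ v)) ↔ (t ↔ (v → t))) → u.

t → 1 = min(1, 1 − 0.237 + 1.000) = min(1, 1.763) = 1.000
(t → 1) ↔ v = 1 − |1.000 − 0.165| = 1 − 0.835 = 0.165
t ↔ ((t → 1) ↔ v) = 1 − |0.237 − 0.165| = 1 − 0.072 = 0.928
¬(t ↔ ((t → 1) ↔ v)) = 1 − 0.928 = 0.072
v → t = min(1, 1 − 0.165 + 0.237) = min(1, 1.072) = 1.000
t ↔ (v → t) = 1 − |0.237 − 1.000| = 1 − 0.763 = 0.237
¬(t ↔ ((t → 1) ↔ v)) ↔ (t ↔ (v → t)) = 1 − |0.072 − 0.237| = 1 − 0.165 = 0.835
(¬(t ↔ ((t → 1) ↔ v)) ↔ (t ↔ (v → t))) → u = min(1, 1 − 0.835 + 0.230) = min(1, 0.395) = 0.395

0.395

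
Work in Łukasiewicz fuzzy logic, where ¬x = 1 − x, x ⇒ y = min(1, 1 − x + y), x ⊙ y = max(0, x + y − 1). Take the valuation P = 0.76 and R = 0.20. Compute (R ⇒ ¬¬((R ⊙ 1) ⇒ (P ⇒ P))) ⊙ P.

0.76

R ⊙ 1 = max(0, 0.20 + 1.00 − 1) = max(0, 0.20) = 0.20
P ⇒ P = min(1, 1 − 0.76 + 0.76) = min(1, 1.00) = 1.00
(R ⊙ 1) ⇒ (P ⇒ P) = min(1, 1 − 0.20 + 1.00) = min(1, 1.80) = 1.00
¬((R ⊙ 1) ⇒ (P ⇒ P)) = 1 − 1.00 = 0.00
¬¬((R ⊙ 1) ⇒ (P ⇒ P)) = 1 − 0.00 = 1.00
R ⇒ ¬¬((R ⊙ 1) ⇒ (P ⇒ P)) = min(1, 1 − 0.20 + 1.00) = min(1, 1.80) = 1.00
(R ⇒ ¬¬((R ⊙ 1) ⇒ (P ⇒ P))) ⊙ P = max(0, 1.00 + 0.76 − 1) = max(0, 0.76) = 0.76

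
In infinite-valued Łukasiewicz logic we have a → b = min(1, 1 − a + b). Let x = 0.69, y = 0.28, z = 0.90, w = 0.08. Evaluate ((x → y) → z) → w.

0.08

x → y = min(1, 1 − 0.69 + 0.28) = min(1, 0.59) = 0.59
(x → y) → z = min(1, 1 − 0.59 + 0.90) = min(1, 1.31) = 1.00
((x → y) → z) → w = min(1, 1 − 1.00 + 0.08) = min(1, 0.08) = 0.08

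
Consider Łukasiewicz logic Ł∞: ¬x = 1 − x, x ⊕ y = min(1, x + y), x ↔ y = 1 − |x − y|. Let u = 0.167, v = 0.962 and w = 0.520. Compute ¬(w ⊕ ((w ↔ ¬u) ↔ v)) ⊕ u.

0.167

¬u = 1 − 0.167 = 0.833
w ↔ ¬u = 1 − |0.520 − 0.833| = 1 − 0.313 = 0.687
(w ↔ ¬u) ↔ v = 1 − |0.687 − 0.962| = 1 − 0.275 = 0.725
w ⊕ ((w ↔ ¬u) ↔ v) = min(1, 0.520 + 0.725) = min(1, 1.245) = 1.000
¬(w ⊕ ((w ↔ ¬u) ↔ v)) = 1 − 1.000 = 0.000
¬(w ⊕ ((w ↔ ¬u) ↔ v)) ⊕ u = min(1, 0.000 + 0.167) = min(1, 0.167) = 0.167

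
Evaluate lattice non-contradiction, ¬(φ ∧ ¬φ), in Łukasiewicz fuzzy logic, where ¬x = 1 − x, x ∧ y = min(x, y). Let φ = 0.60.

0.60

¬φ = 1 − 0.60 = 0.40
φ ∧ ¬φ = min(0.60, 0.40) = 0.40
¬(φ ∧ ¬φ) = 1 − 0.40 = 0.60
(The value 0.60 < 1 shows this instance is not satisfied; not a Ł∞-tautology — its value is 1 − min(a, 1−a).)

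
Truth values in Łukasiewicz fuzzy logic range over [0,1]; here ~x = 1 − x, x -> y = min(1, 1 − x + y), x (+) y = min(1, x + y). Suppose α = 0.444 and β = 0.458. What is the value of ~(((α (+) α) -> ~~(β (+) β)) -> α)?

α (+) α = min(1, 0.444 + 0.444) = min(1, 0.888) = 0.888
β (+) β = min(1, 0.458 + 0.458) = min(1, 0.916) = 0.916
~(β (+) β) = 1 − 0.916 = 0.084
~~(β (+) β) = 1 − 0.084 = 0.916
(α (+) α) -> ~~(β (+) β) = min(1, 1 − 0.888 + 0.916) = min(1, 1.028) = 1.000
((α (+) α) -> ~~(β (+) β)) -> α = min(1, 1 − 1.000 + 0.444) = min(1, 0.444) = 0.444
~(((α (+) α) -> ~~(β (+) β)) -> α) = 1 − 0.444 = 0.556

0.556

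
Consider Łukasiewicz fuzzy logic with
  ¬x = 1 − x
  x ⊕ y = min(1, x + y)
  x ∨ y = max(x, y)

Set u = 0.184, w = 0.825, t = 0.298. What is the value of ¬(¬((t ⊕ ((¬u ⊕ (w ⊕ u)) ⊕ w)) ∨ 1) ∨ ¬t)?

0.298

¬u = 1 − 0.184 = 0.816
w ⊕ u = min(1, 0.825 + 0.184) = min(1, 1.009) = 1.000
¬u ⊕ (w ⊕ u) = min(1, 0.816 + 1.000) = min(1, 1.816) = 1.000
(¬u ⊕ (w ⊕ u)) ⊕ w = min(1, 1.000 + 0.825) = min(1, 1.825) = 1.000
t ⊕ ((¬u ⊕ (w ⊕ u)) ⊕ w) = min(1, 0.298 + 1.000) = min(1, 1.298) = 1.000
(t ⊕ ((¬u ⊕ (w ⊕ u)) ⊕ w)) ∨ 1 = max(1.000, 1.000) = 1.000
¬((t ⊕ ((¬u ⊕ (w ⊕ u)) ⊕ w)) ∨ 1) = 1 − 1.000 = 0.000
¬t = 1 − 0.298 = 0.702
¬((t ⊕ ((¬u ⊕ (w ⊕ u)) ⊕ w)) ∨ 1) ∨ ¬t = max(0.000, 0.702) = 0.702
¬(¬((t ⊕ ((¬u ⊕ (w ⊕ u)) ⊕ w)) ∨ 1) ∨ ¬t) = 1 − 0.702 = 0.298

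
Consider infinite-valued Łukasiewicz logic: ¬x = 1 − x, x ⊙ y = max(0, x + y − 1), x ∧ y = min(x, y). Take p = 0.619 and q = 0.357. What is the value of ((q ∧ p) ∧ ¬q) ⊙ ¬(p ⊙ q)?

0.357

q ∧ p = min(0.357, 0.619) = 0.357
¬q = 1 − 0.357 = 0.643
(q ∧ p) ∧ ¬q = min(0.357, 0.643) = 0.357
p ⊙ q = max(0, 0.619 + 0.357 − 1) = max(0, -0.024) = 0.000
¬(p ⊙ q) = 1 − 0.000 = 1.000
((q ∧ p) ∧ ¬q) ⊙ ¬(p ⊙ q) = max(0, 0.357 + 1.000 − 1) = max(0, 0.357) = 0.357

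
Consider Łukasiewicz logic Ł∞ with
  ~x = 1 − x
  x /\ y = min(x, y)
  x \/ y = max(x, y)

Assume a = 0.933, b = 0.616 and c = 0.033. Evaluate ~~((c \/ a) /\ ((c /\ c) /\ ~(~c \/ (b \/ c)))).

c \/ a = max(0.033, 0.933) = 0.933
c /\ c = min(0.033, 0.033) = 0.033
~c = 1 − 0.033 = 0.967
b \/ c = max(0.616, 0.033) = 0.616
~c \/ (b \/ c) = max(0.967, 0.616) = 0.967
~(~c \/ (b \/ c)) = 1 − 0.967 = 0.033
(c /\ c) /\ ~(~c \/ (b \/ c)) = min(0.033, 0.033) = 0.033
(c \/ a) /\ ((c /\ c) /\ ~(~c \/ (b \/ c))) = min(0.933, 0.033) = 0.033
~((c \/ a) /\ ((c /\ c) /\ ~(~c \/ (b \/ c)))) = 1 − 0.033 = 0.967
~~((c \/ a) /\ ((c /\ c) /\ ~(~c \/ (b \/ c)))) = 1 − 0.967 = 0.033

0.033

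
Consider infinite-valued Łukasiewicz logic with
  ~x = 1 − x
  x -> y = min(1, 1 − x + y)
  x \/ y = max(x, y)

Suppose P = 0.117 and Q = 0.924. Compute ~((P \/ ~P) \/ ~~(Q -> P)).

~P = 1 − 0.117 = 0.883
P \/ ~P = max(0.117, 0.883) = 0.883
Q -> P = min(1, 1 − 0.924 + 0.117) = min(1, 0.193) = 0.193
~(Q -> P) = 1 − 0.193 = 0.807
~~(Q -> P) = 1 − 0.807 = 0.193
(P \/ ~P) \/ ~~(Q -> P) = max(0.883, 0.193) = 0.883
~((P \/ ~P) \/ ~~(Q -> P)) = 1 − 0.883 = 0.117

0.117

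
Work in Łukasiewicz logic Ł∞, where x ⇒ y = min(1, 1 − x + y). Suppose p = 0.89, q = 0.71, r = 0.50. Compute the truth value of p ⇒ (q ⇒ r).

0.90

q ⇒ r = min(1, 1 − 0.71 + 0.50) = min(1, 0.79) = 0.79
p ⇒ (q ⇒ r) = min(1, 1 − 0.89 + 0.79) = min(1, 0.90) = 0.90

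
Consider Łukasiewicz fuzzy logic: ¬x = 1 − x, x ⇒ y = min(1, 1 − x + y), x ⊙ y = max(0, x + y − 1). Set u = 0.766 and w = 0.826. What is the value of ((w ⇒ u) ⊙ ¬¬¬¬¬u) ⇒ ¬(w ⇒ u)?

0.886

w ⇒ u = min(1, 1 − 0.826 + 0.766) = min(1, 0.940) = 0.940
¬u = 1 − 0.766 = 0.234
¬¬u = 1 − 0.234 = 0.766
¬¬¬u = 1 − 0.766 = 0.234
¬¬¬¬u = 1 − 0.234 = 0.766
¬¬¬¬¬u = 1 − 0.766 = 0.234
(w ⇒ u) ⊙ ¬¬¬¬¬u = max(0, 0.940 + 0.234 − 1) = max(0, 0.174) = 0.174
¬(w ⇒ u) = 1 − 0.940 = 0.060
((w ⇒ u) ⊙ ¬¬¬¬¬u) ⇒ ¬(w ⇒ u) = min(1, 1 − 0.174 + 0.060) = min(1, 0.886) = 0.886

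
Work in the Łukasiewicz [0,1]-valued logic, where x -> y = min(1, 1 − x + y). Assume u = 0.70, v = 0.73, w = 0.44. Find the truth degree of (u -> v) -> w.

u -> v = min(1, 1 − 0.70 + 0.73) = min(1, 1.03) = 1.00
(u -> v) -> w = min(1, 1 − 1.00 + 0.44) = min(1, 0.44) = 0.44

0.44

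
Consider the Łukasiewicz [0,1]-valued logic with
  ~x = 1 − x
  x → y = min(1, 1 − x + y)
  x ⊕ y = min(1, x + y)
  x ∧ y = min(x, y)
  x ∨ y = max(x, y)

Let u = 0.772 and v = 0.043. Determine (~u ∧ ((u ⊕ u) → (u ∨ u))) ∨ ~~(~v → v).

0.228

~u = 1 − 0.772 = 0.228
u ⊕ u = min(1, 0.772 + 0.772) = min(1, 1.544) = 1.000
u ∨ u = max(0.772, 0.772) = 0.772
(u ⊕ u) → (u ∨ u) = min(1, 1 − 1.000 + 0.772) = min(1, 0.772) = 0.772
~u ∧ ((u ⊕ u) → (u ∨ u)) = min(0.228, 0.772) = 0.228
~v = 1 − 0.043 = 0.957
~v → v = min(1, 1 − 0.957 + 0.043) = min(1, 0.086) = 0.086
~(~v → v) = 1 − 0.086 = 0.914
~~(~v → v) = 1 − 0.914 = 0.086
(~u ∧ ((u ⊕ u) → (u ∨ u))) ∨ ~~(~v → v) = max(0.228, 0.086) = 0.228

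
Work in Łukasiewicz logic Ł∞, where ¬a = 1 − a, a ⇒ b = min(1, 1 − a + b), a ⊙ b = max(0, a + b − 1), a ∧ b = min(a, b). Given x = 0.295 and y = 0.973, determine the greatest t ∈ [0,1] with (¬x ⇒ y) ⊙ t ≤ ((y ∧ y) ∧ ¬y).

0.027

¬x = 1 − 0.295 = 0.705
¬x ⇒ y = min(1, 1 − 0.705 + 0.973) = min(1, 1.268) = 1.000
So the left factor is ¬x ⇒ y = 1.000.
y ∧ y = min(0.973, 0.973) = 0.973
¬y = 1 − 0.973 = 0.027
(y ∧ y) ∧ ¬y = min(0.973, 0.027) = 0.027
So the right-hand bound is (y ∧ y) ∧ ¬y = 0.027.
The residuum of the Łukasiewicz t-norm gives the supremum: min(1, 1 − 1.000 + 0.027).
1 − 1.000 + 0.027 = 0.027, so t = min(1, 0.027) = 0.027.
Check: 1.000 ⊙ 0.027 = max(0, 0.027) = 0.027 ≤ 0.027.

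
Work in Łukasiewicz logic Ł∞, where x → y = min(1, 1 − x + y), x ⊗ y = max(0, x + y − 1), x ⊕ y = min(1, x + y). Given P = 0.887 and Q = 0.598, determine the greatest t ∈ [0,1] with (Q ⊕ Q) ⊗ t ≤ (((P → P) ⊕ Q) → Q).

Q ⊕ Q = min(1, 0.598 + 0.598) = min(1, 1.196) = 1.000
So the left factor is Q ⊕ Q = 1.000.
P → P = min(1, 1 − 0.887 + 0.887) = min(1, 1.000) = 1.000
(P → P) ⊕ Q = min(1, 1.000 + 0.598) = min(1, 1.598) = 1.000
((P → P) ⊕ Q) → Q = min(1, 1 − 1.000 + 0.598) = min(1, 0.598) = 0.598
So the right-hand bound is ((P → P) ⊕ Q) → Q = 0.598.
The residuum of the Łukasiewicz t-norm gives the supremum: min(1, 1 − 1.000 + 0.598).
1 − 1.000 + 0.598 = 0.598, so t = min(1, 0.598) = 0.598.
Check: 1.000 ⊗ 0.598 = max(0, 0.598) = 0.598 ≤ 0.598.

0.598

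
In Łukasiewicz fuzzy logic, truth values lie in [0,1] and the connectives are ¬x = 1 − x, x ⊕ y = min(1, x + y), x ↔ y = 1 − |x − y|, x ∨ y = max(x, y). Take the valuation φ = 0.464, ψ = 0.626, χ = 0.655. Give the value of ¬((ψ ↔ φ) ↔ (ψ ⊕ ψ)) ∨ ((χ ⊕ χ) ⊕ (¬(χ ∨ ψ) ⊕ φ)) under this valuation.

ψ ↔ φ = 1 − |0.626 − 0.464| = 1 − 0.162 = 0.838
ψ ⊕ ψ = min(1, 0.626 + 0.626) = min(1, 1.252) = 1.000
(ψ ↔ φ) ↔ (ψ ⊕ ψ) = 1 − |0.838 − 1.000| = 1 − 0.162 = 0.838
¬((ψ ↔ φ) ↔ (ψ ⊕ ψ)) = 1 − 0.838 = 0.162
χ ⊕ χ = min(1, 0.655 + 0.655) = min(1, 1.310) = 1.000
χ ∨ ψ = max(0.655, 0.626) = 0.655
¬(χ ∨ ψ) = 1 − 0.655 = 0.345
¬(χ ∨ ψ) ⊕ φ = min(1, 0.345 + 0.464) = min(1, 0.809) = 0.809
(χ ⊕ χ) ⊕ (¬(χ ∨ ψ) ⊕ φ) = min(1, 1.000 + 0.809) = min(1, 1.809) = 1.000
¬((ψ ↔ φ) ↔ (ψ ⊕ ψ)) ∨ ((χ ⊕ χ) ⊕ (¬(χ ∨ ψ) ⊕ φ)) = max(0.162, 1.000) = 1.000

1.000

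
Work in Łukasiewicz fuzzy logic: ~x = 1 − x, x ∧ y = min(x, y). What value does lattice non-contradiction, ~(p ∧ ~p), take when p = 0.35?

0.65

~p = 1 − 0.35 = 0.65
p ∧ ~p = min(0.35, 0.65) = 0.35
~(p ∧ ~p) = 1 − 0.35 = 0.65
(The value 0.65 < 1 shows this instance is not satisfied; not a Ł∞-tautology — its value is 1 − min(a, 1−a).)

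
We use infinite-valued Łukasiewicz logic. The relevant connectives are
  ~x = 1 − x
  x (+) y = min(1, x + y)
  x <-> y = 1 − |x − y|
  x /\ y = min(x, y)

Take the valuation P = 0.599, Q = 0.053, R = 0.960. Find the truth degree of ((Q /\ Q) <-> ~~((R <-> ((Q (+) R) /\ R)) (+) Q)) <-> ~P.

0.652

Q /\ Q = min(0.053, 0.053) = 0.053
Q (+) R = min(1, 0.053 + 0.960) = min(1, 1.013) = 1.000
(Q (+) R) /\ R = min(1.000, 0.960) = 0.960
R <-> ((Q (+) R) /\ R) = 1 − |0.960 − 0.960| = 1 − 0.000 = 1.000
(R <-> ((Q (+) R) /\ R)) (+) Q = min(1, 1.000 + 0.053) = min(1, 1.053) = 1.000
~((R <-> ((Q (+) R) /\ R)) (+) Q) = 1 − 1.000 = 0.000
~~((R <-> ((Q (+) R) /\ R)) (+) Q) = 1 − 0.000 = 1.000
(Q /\ Q) <-> ~~((R <-> ((Q (+) R) /\ R)) (+) Q) = 1 − |0.053 − 1.000| = 1 − 0.947 = 0.053
~P = 1 − 0.599 = 0.401
((Q /\ Q) <-> ~~((R <-> ((Q (+) R) /\ R)) (+) Q)) <-> ~P = 1 − |0.053 − 0.401| = 1 − 0.348 = 0.652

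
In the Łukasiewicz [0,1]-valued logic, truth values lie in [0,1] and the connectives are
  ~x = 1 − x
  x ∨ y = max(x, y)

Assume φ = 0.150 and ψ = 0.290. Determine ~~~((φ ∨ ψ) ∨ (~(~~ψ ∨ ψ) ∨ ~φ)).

φ ∨ ψ = max(0.150, 0.290) = 0.290
~ψ = 1 − 0.290 = 0.710
~~ψ = 1 − 0.710 = 0.290
~~ψ ∨ ψ = max(0.290, 0.290) = 0.290
~(~~ψ ∨ ψ) = 1 − 0.290 = 0.710
~φ = 1 − 0.150 = 0.850
~(~~ψ ∨ ψ) ∨ ~φ = max(0.710, 0.850) = 0.850
(φ ∨ ψ) ∨ (~(~~ψ ∨ ψ) ∨ ~φ) = max(0.290, 0.850) = 0.850
~((φ ∨ ψ) ∨ (~(~~ψ ∨ ψ) ∨ ~φ)) = 1 − 0.850 = 0.150
~~((φ ∨ ψ) ∨ (~(~~ψ ∨ ψ) ∨ ~φ)) = 1 − 0.150 = 0.850
~~~((φ ∨ ψ) ∨ (~(~~ψ ∨ ψ) ∨ ~φ)) = 1 − 0.850 = 0.150

0.150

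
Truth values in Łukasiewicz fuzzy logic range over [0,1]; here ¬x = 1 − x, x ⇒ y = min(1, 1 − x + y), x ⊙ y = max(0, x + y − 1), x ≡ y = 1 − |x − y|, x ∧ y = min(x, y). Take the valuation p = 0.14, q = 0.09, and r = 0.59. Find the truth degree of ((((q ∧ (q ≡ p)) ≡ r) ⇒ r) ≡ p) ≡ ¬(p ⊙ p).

q ≡ p = 1 − |0.09 − 0.14| = 1 − 0.05 = 0.95
q ∧ (q ≡ p) = min(0.09, 0.95) = 0.09
(q ∧ (q ≡ p)) ≡ r = 1 − |0.09 − 0.59| = 1 − 0.50 = 0.50
((q ∧ (q ≡ p)) ≡ r) ⇒ r = min(1, 1 − 0.50 + 0.59) = min(1, 1.09) = 1.00
(((q ∧ (q ≡ p)) ≡ r) ⇒ r) ≡ p = 1 − |1.00 − 0.14| = 1 − 0.86 = 0.14
p ⊙ p = max(0, 0.14 + 0.14 − 1) = max(0, -0.72) = 0.00
¬(p ⊙ p) = 1 − 0.00 = 1.00
((((q ∧ (q ≡ p)) ≡ r) ⇒ r) ≡ p) ≡ ¬(p ⊙ p) = 1 − |0.14 − 1.00| = 1 − 0.86 = 0.14

0.14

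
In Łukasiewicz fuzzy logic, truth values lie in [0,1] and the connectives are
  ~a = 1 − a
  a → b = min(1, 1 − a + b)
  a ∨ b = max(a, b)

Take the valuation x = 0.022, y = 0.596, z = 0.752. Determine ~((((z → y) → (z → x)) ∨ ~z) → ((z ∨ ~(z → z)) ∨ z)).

z → y = min(1, 1 − 0.752 + 0.596) = min(1, 0.844) = 0.844
z → x = min(1, 1 − 0.752 + 0.022) = min(1, 0.270) = 0.270
(z → y) → (z → x) = min(1, 1 − 0.844 + 0.270) = min(1, 0.426) = 0.426
~z = 1 − 0.752 = 0.248
((z → y) → (z → x)) ∨ ~z = max(0.426, 0.248) = 0.426
z → z = min(1, 1 − 0.752 + 0.752) = min(1, 1.000) = 1.000
~(z → z) = 1 − 1.000 = 0.000
z ∨ ~(z → z) = max(0.752, 0.000) = 0.752
(z ∨ ~(z → z)) ∨ z = max(0.752, 0.752) = 0.752
(((z → y) → (z → x)) ∨ ~z) → ((z ∨ ~(z → z)) ∨ z) = min(1, 1 − 0.426 + 0.752) = min(1, 1.326) = 1.000
~((((z → y) → (z → x)) ∨ ~z) → ((z ∨ ~(z → z)) ∨ z)) = 1 − 1.000 = 0.000

0.000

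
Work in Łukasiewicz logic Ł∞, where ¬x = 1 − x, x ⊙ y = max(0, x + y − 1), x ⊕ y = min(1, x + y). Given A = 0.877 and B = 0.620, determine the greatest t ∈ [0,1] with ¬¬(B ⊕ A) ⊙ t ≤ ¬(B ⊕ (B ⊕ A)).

0.000

B ⊕ A = min(1, 0.620 + 0.877) = min(1, 1.497) = 1.000
¬(B ⊕ A) = 1 − 1.000 = 0.000
¬¬(B ⊕ A) = 1 − 0.000 = 1.000
So the left factor is ¬¬(B ⊕ A) = 1.000.
B ⊕ (B ⊕ A) = min(1, 0.620 + 1.000) = min(1, 1.620) = 1.000
¬(B ⊕ (B ⊕ A)) = 1 − 1.000 = 0.000
So the right-hand bound is ¬(B ⊕ (B ⊕ A)) = 0.000.
The residuum of the Łukasiewicz t-norm gives the supremum: min(1, 1 − 1.000 + 0.000).
1 − 1.000 + 0.000 = 0.000, so t = min(1, 0.000) = 0.000.
Check: 1.000 ⊙ 0.000 = max(0, 0.000) = 0.000 ≤ 0.000.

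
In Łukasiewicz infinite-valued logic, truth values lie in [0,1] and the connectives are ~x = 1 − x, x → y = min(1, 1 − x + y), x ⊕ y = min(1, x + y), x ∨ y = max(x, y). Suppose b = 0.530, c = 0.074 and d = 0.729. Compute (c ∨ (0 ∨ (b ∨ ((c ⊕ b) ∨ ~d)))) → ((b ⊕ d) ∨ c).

c ⊕ b = min(1, 0.074 + 0.530) = min(1, 0.604) = 0.604
~d = 1 − 0.729 = 0.271
(c ⊕ b) ∨ ~d = max(0.604, 0.271) = 0.604
b ∨ ((c ⊕ b) ∨ ~d) = max(0.530, 0.604) = 0.604
0 ∨ (b ∨ ((c ⊕ b) ∨ ~d)) = max(0.000, 0.604) = 0.604
c ∨ (0 ∨ (b ∨ ((c ⊕ b) ∨ ~d))) = max(0.074, 0.604) = 0.604
b ⊕ d = min(1, 0.530 + 0.729) = min(1, 1.259) = 1.000
(b ⊕ d) ∨ c = max(1.000, 0.074) = 1.000
(c ∨ (0 ∨ (b ∨ ((c ⊕ b) ∨ ~d)))) → ((b ⊕ d) ∨ c) = min(1, 1 − 0.604 + 1.000) = min(1, 1.396) = 1.000

1.000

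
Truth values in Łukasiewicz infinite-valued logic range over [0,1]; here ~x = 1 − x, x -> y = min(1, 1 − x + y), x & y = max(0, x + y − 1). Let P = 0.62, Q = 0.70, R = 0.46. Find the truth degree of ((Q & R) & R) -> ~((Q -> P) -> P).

Q & R = max(0, 0.70 + 0.46 − 1) = max(0, 0.16) = 0.16
(Q & R) & R = max(0, 0.16 + 0.46 − 1) = max(0, -0.38) = 0.00
Q -> P = min(1, 1 − 0.70 + 0.62) = min(1, 0.92) = 0.92
(Q -> P) -> P = min(1, 1 − 0.92 + 0.62) = min(1, 0.70) = 0.70
~((Q -> P) -> P) = 1 − 0.70 = 0.30
((Q & R) & R) -> ~((Q -> P) -> P) = min(1, 1 − 0.00 + 0.30) = min(1, 1.30) = 1.00

1.00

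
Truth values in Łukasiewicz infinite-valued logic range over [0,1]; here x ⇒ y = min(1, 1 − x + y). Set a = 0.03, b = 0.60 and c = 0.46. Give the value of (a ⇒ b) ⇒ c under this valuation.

a ⇒ b = min(1, 1 − 0.03 + 0.60) = min(1, 1.57) = 1.00
(a ⇒ b) ⇒ c = min(1, 1 − 1.00 + 0.46) = min(1, 0.46) = 0.46

0.46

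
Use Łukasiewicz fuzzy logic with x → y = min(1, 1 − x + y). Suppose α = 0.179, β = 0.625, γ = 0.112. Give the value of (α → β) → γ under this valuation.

α → β = min(1, 1 − 0.179 + 0.625) = min(1, 1.446) = 1.000
(α → β) → γ = min(1, 1 − 1.000 + 0.112) = min(1, 0.112) = 0.112

0.112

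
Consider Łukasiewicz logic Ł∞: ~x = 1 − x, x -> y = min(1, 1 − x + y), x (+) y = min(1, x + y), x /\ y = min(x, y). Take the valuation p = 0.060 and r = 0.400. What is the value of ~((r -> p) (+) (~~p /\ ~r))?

r -> p = min(1, 1 − 0.400 + 0.060) = min(1, 0.660) = 0.660
~p = 1 − 0.060 = 0.940
~~p = 1 − 0.940 = 0.060
~r = 1 − 0.400 = 0.600
~~p /\ ~r = min(0.060, 0.600) = 0.060
(r -> p) (+) (~~p /\ ~r) = min(1, 0.660 + 0.060) = min(1, 0.720) = 0.720
~((r -> p) (+) (~~p /\ ~r)) = 1 − 0.720 = 0.280

0.280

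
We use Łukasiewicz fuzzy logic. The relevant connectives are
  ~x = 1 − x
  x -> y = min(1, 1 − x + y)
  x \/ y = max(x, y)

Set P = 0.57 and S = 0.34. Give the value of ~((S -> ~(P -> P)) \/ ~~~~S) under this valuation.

0.34

P -> P = min(1, 1 − 0.57 + 0.57) = min(1, 1.00) = 1.00
~(P -> P) = 1 − 1.00 = 0.00
S -> ~(P -> P) = min(1, 1 − 0.34 + 0.00) = min(1, 0.66) = 0.66
~S = 1 − 0.34 = 0.66
~~S = 1 − 0.66 = 0.34
~~~S = 1 − 0.34 = 0.66
~~~~S = 1 − 0.66 = 0.34
(S -> ~(P -> P)) \/ ~~~~S = max(0.66, 0.34) = 0.66
~((S -> ~(P -> P)) \/ ~~~~S) = 1 − 0.66 = 0.34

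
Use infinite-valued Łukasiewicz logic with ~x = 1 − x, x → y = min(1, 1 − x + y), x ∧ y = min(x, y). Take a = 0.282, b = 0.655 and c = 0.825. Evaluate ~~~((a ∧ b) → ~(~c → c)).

a ∧ b = min(0.282, 0.655) = 0.282
~c = 1 − 0.825 = 0.175
~c → c = min(1, 1 − 0.175 + 0.825) = min(1, 1.650) = 1.000
~(~c → c) = 1 − 1.000 = 0.000
(a ∧ b) → ~(~c → c) = min(1, 1 − 0.282 + 0.000) = min(1, 0.718) = 0.718
~((a ∧ b) → ~(~c → c)) = 1 − 0.718 = 0.282
~~((a ∧ b) → ~(~c → c)) = 1 − 0.282 = 0.718
~~~((a ∧ b) → ~(~c → c)) = 1 − 0.718 = 0.282

0.282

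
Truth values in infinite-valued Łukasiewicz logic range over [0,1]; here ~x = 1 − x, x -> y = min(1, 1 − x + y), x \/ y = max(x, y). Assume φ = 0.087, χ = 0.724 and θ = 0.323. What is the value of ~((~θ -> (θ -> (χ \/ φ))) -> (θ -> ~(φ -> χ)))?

~θ = 1 − 0.323 = 0.677
χ \/ φ = max(0.724, 0.087) = 0.724
θ -> (χ \/ φ) = min(1, 1 − 0.323 + 0.724) = min(1, 1.401) = 1.000
~θ -> (θ -> (χ \/ φ)) = min(1, 1 − 0.677 + 1.000) = min(1, 1.323) = 1.000
φ -> χ = min(1, 1 − 0.087 + 0.724) = min(1, 1.637) = 1.000
~(φ -> χ) = 1 − 1.000 = 0.000
θ -> ~(φ -> χ) = min(1, 1 − 0.323 + 0.000) = min(1, 0.677) = 0.677
(~θ -> (θ -> (χ \/ φ))) -> (θ -> ~(φ -> χ)) = min(1, 1 − 1.000 + 0.677) = min(1, 0.677) = 0.677
~((~θ -> (θ -> (χ \/ φ))) -> (θ -> ~(φ -> χ))) = 1 − 0.677 = 0.323

0.323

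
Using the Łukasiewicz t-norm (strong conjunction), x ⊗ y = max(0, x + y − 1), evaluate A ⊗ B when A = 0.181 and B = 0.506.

0.000

A ⊗ B = max(0, 0.181 + 0.506 − 1) = max(0, -0.313) = 0.000
For comparison, the Gödel (minimum) t-norm min(x, y) would give 0.181.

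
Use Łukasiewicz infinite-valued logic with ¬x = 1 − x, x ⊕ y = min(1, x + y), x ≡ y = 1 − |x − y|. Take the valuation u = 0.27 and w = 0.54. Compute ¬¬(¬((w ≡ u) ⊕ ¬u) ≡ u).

w ≡ u = 1 − |0.54 − 0.27| = 1 − 0.27 = 0.73
¬u = 1 − 0.27 = 0.73
(w ≡ u) ⊕ ¬u = min(1, 0.73 + 0.73) = min(1, 1.46) = 1.00
¬((w ≡ u) ⊕ ¬u) = 1 − 1.00 = 0.00
¬((w ≡ u) ⊕ ¬u) ≡ u = 1 − |0.00 − 0.27| = 1 − 0.27 = 0.73
¬(¬((w ≡ u) ⊕ ¬u) ≡ u) = 1 − 0.73 = 0.27
¬¬(¬((w ≡ u) ⊕ ¬u) ≡ u) = 1 − 0.27 = 0.73

0.73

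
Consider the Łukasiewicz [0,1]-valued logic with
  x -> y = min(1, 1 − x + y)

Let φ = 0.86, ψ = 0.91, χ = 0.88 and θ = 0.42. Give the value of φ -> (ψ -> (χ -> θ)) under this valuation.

χ -> θ = min(1, 1 − 0.88 + 0.42) = min(1, 0.54) = 0.54
ψ -> (χ -> θ) = min(1, 1 − 0.91 + 0.54) = min(1, 0.63) = 0.63
φ -> (ψ -> (χ -> θ)) = min(1, 1 − 0.86 + 0.63) = min(1, 0.77) = 0.77

0.77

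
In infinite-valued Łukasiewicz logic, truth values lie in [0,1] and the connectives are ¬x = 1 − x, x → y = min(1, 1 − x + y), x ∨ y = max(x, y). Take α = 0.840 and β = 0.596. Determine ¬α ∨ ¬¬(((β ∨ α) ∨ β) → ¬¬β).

0.756

¬α = 1 − 0.840 = 0.160
β ∨ α = max(0.596, 0.840) = 0.840
(β ∨ α) ∨ β = max(0.840, 0.596) = 0.840
¬β = 1 − 0.596 = 0.404
¬¬β = 1 − 0.404 = 0.596
((β ∨ α) ∨ β) → ¬¬β = min(1, 1 − 0.840 + 0.596) = min(1, 0.756) = 0.756
¬(((β ∨ α) ∨ β) → ¬¬β) = 1 − 0.756 = 0.244
¬¬(((β ∨ α) ∨ β) → ¬¬β) = 1 − 0.244 = 0.756
¬α ∨ ¬¬(((β ∨ α) ∨ β) → ¬¬β) = max(0.160, 0.756) = 0.756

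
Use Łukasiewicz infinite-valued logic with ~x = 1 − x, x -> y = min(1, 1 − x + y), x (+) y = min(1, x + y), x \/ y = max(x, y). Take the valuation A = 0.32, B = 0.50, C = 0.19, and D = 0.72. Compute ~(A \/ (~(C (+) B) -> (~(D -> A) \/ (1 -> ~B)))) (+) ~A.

0.68

C (+) B = min(1, 0.19 + 0.50) = min(1, 0.69) = 0.69
~(C (+) B) = 1 − 0.69 = 0.31
D -> A = min(1, 1 − 0.72 + 0.32) = min(1, 0.60) = 0.60
~(D -> A) = 1 − 0.60 = 0.40
~B = 1 − 0.50 = 0.50
1 -> ~B = min(1, 1 − 1.00 + 0.50) = min(1, 0.50) = 0.50
~(D -> A) \/ (1 -> ~B) = max(0.40, 0.50) = 0.50
~(C (+) B) -> (~(D -> A) \/ (1 -> ~B)) = min(1, 1 − 0.31 + 0.50) = min(1, 1.19) = 1.00
A \/ (~(C (+) B) -> (~(D -> A) \/ (1 -> ~B))) = max(0.32, 1.00) = 1.00
~(A \/ (~(C (+) B) -> (~(D -> A) \/ (1 -> ~B)))) = 1 − 1.00 = 0.00
~A = 1 − 0.32 = 0.68
~(A \/ (~(C (+) B) -> (~(D -> A) \/ (1 -> ~B)))) (+) ~A = min(1, 0.00 + 0.68) = min(1, 0.68) = 0.68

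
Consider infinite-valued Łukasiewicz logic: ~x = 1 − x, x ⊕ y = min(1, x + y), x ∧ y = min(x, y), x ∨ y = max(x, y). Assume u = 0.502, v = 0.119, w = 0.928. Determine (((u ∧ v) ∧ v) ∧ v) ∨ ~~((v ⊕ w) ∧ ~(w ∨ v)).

0.119

u ∧ v = min(0.502, 0.119) = 0.119
(u ∧ v) ∧ v = min(0.119, 0.119) = 0.119
((u ∧ v) ∧ v) ∧ v = min(0.119, 0.119) = 0.119
v ⊕ w = min(1, 0.119 + 0.928) = min(1, 1.047) = 1.000
w ∨ v = max(0.928, 0.119) = 0.928
~(w ∨ v) = 1 − 0.928 = 0.072
(v ⊕ w) ∧ ~(w ∨ v) = min(1.000, 0.072) = 0.072
~((v ⊕ w) ∧ ~(w ∨ v)) = 1 − 0.072 = 0.928
~~((v ⊕ w) ∧ ~(w ∨ v)) = 1 − 0.928 = 0.072
(((u ∧ v) ∧ v) ∧ v) ∨ ~~((v ⊕ w) ∧ ~(w ∨ v)) = max(0.119, 0.072) = 0.119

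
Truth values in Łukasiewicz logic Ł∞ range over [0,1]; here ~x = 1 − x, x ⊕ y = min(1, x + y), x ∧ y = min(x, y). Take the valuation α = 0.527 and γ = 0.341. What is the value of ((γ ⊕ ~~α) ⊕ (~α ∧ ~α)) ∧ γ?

0.341

~α = 1 − 0.527 = 0.473
~~α = 1 − 0.473 = 0.527
γ ⊕ ~~α = min(1, 0.341 + 0.527) = min(1, 0.868) = 0.868
~α ∧ ~α = min(0.473, 0.473) = 0.473
(γ ⊕ ~~α) ⊕ (~α ∧ ~α) = min(1, 0.868 + 0.473) = min(1, 1.341) = 1.000
((γ ⊕ ~~α) ⊕ (~α ∧ ~α)) ∧ γ = min(1.000, 0.341) = 0.341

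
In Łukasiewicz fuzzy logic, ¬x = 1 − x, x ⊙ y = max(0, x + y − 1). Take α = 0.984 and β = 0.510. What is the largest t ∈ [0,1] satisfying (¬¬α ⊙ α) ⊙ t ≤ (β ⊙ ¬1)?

¬α = 1 − 0.984 = 0.016
¬¬α = 1 − 0.016 = 0.984
¬¬α ⊙ α = max(0, 0.984 + 0.984 − 1) = max(0, 0.968) = 0.968
So the left factor is ¬¬α ⊙ α = 0.968.
¬1 = 1 − 1.000 = 0.000
β ⊙ ¬1 = max(0, 0.510 + 0.000 − 1) = max(0, -0.490) = 0.000
So the right-hand bound is β ⊙ ¬1 = 0.000.
The residuum of the Łukasiewicz t-norm gives the supremum: min(1, 1 − 0.968 + 0.000).
1 − 0.968 + 0.000 = 0.032, so t = min(1, 0.032) = 0.032.
Check: 0.968 ⊙ 0.032 = max(0, 0.000) = 0.000 ≤ 0.000.

0.032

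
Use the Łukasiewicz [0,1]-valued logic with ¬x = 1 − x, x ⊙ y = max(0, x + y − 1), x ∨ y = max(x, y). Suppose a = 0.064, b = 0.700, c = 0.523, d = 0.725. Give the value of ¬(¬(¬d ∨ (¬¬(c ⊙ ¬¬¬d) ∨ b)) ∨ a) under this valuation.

0.700

¬d = 1 − 0.725 = 0.275
¬¬d = 1 − 0.275 = 0.725
¬¬¬d = 1 − 0.725 = 0.275
c ⊙ ¬¬¬d = max(0, 0.523 + 0.275 − 1) = max(0, -0.202) = 0.000
¬(c ⊙ ¬¬¬d) = 1 − 0.000 = 1.000
¬¬(c ⊙ ¬¬¬d) = 1 − 1.000 = 0.000
¬¬(c ⊙ ¬¬¬d) ∨ b = max(0.000, 0.700) = 0.700
¬d ∨ (¬¬(c ⊙ ¬¬¬d) ∨ b) = max(0.275, 0.700) = 0.700
¬(¬d ∨ (¬¬(c ⊙ ¬¬¬d) ∨ b)) = 1 − 0.700 = 0.300
¬(¬d ∨ (¬¬(c ⊙ ¬¬¬d) ∨ b)) ∨ a = max(0.300, 0.064) = 0.300
¬(¬(¬d ∨ (¬¬(c ⊙ ¬¬¬d) ∨ b)) ∨ a) = 1 − 0.300 = 0.700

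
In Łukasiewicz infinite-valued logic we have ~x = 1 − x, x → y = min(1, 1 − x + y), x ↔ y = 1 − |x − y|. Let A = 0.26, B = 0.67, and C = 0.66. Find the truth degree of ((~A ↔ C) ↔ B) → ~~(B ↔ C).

~A = 1 − 0.26 = 0.74
~A ↔ C = 1 − |0.74 − 0.66| = 1 − 0.08 = 0.92
(~A ↔ C) ↔ B = 1 − |0.92 − 0.67| = 1 − 0.25 = 0.75
B ↔ C = 1 − |0.67 − 0.66| = 1 − 0.01 = 0.99
~(B ↔ C) = 1 − 0.99 = 0.01
~~(B ↔ C) = 1 − 0.01 = 0.99
((~A ↔ C) ↔ B) → ~~(B ↔ C) = min(1, 1 − 0.75 + 0.99) = min(1, 1.24) = 1.00

1.00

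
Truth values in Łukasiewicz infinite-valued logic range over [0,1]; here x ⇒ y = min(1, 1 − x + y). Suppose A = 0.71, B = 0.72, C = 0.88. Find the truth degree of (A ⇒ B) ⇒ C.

0.88

A ⇒ B = min(1, 1 − 0.71 + 0.72) = min(1, 1.01) = 1.00
(A ⇒ B) ⇒ C = min(1, 1 − 1.00 + 0.88) = min(1, 0.88) = 0.88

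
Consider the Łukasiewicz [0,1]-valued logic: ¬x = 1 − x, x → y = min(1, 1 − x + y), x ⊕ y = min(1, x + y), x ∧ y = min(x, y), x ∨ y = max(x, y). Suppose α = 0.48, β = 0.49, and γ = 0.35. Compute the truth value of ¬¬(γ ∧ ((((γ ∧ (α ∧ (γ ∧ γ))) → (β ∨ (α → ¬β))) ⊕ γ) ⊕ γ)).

γ ∧ γ = min(0.35, 0.35) = 0.35
α ∧ (γ ∧ γ) = min(0.48, 0.35) = 0.35
γ ∧ (α ∧ (γ ∧ γ)) = min(0.35, 0.35) = 0.35
¬β = 1 − 0.49 = 0.51
α → ¬β = min(1, 1 − 0.48 + 0.51) = min(1, 1.03) = 1.00
β ∨ (α → ¬β) = max(0.49, 1.00) = 1.00
(γ ∧ (α ∧ (γ ∧ γ))) → (β ∨ (α → ¬β)) = min(1, 1 − 0.35 + 1.00) = min(1, 1.65) = 1.00
((γ ∧ (α ∧ (γ ∧ γ))) → (β ∨ (α → ¬β))) ⊕ γ = min(1, 1.00 + 0.35) = min(1, 1.35) = 1.00
(((γ ∧ (α ∧ (γ ∧ γ))) → (β ∨ (α → ¬β))) ⊕ γ) ⊕ γ = min(1, 1.00 + 0.35) = min(1, 1.35) = 1.00
γ ∧ ((((γ ∧ (α ∧ (γ ∧ γ))) → (β ∨ (α → ¬β))) ⊕ γ) ⊕ γ) = min(0.35, 1.00) = 0.35
¬(γ ∧ ((((γ ∧ (α ∧ (γ ∧ γ))) → (β ∨ (α → ¬β))) ⊕ γ) ⊕ γ)) = 1 − 0.35 = 0.65
¬¬(γ ∧ ((((γ ∧ (α ∧ (γ ∧ γ))) → (β ∨ (α → ¬β))) ⊕ γ) ⊕ γ)) = 1 − 0.65 = 0.35

0.35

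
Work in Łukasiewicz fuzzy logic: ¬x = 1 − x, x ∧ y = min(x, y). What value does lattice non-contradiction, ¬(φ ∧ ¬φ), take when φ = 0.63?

0.63

¬φ = 1 − 0.63 = 0.37
φ ∧ ¬φ = min(0.63, 0.37) = 0.37
¬(φ ∧ ¬φ) = 1 − 0.37 = 0.63
(The value 0.63 < 1 shows this instance is not satisfied; not a Ł∞-tautology — its value is 1 − min(a, 1−a).)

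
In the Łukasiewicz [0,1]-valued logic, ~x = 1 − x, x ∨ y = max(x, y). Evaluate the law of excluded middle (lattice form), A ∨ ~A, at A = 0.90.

0.90

~A = 1 − 0.90 = 0.10
A ∨ ~A = max(0.90, 0.10) = 0.90
(The value 0.90 < 1 shows this instance is not satisfied; not a Ł∞-tautology — its value is max(a, 1−a).)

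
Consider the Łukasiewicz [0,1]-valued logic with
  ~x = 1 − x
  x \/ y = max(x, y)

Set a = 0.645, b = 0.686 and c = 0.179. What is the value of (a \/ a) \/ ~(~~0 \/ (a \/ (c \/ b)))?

a \/ a = max(0.645, 0.645) = 0.645
~0 = 1 − 0.000 = 1.000
~~0 = 1 − 1.000 = 0.000
c \/ b = max(0.179, 0.686) = 0.686
a \/ (c \/ b) = max(0.645, 0.686) = 0.686
~~0 \/ (a \/ (c \/ b)) = max(0.000, 0.686) = 0.686
~(~~0 \/ (a \/ (c \/ b))) = 1 − 0.686 = 0.314
(a \/ a) \/ ~(~~0 \/ (a \/ (c \/ b))) = max(0.645, 0.314) = 0.645

0.645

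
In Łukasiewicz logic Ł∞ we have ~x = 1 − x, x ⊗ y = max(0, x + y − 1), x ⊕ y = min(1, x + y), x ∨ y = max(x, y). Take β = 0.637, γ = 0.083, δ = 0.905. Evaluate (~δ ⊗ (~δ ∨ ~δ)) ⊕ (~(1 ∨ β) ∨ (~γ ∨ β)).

~δ = 1 − 0.905 = 0.095
~δ ∨ ~δ = max(0.095, 0.095) = 0.095
~δ ⊗ (~δ ∨ ~δ) = max(0, 0.095 + 0.095 − 1) = max(0, -0.810) = 0.000
1 ∨ β = max(1.000, 0.637) = 1.000
~(1 ∨ β) = 1 − 1.000 = 0.000
~γ = 1 − 0.083 = 0.917
~γ ∨ β = max(0.917, 0.637) = 0.917
~(1 ∨ β) ∨ (~γ ∨ β) = max(0.000, 0.917) = 0.917
(~δ ⊗ (~δ ∨ ~δ)) ⊕ (~(1 ∨ β) ∨ (~γ ∨ β)) = min(1, 0.000 + 0.917) = min(1, 0.917) = 0.917

0.917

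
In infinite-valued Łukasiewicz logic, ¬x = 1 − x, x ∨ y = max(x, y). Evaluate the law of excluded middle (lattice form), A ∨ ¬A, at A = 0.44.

0.56

¬A = 1 − 0.44 = 0.56
A ∨ ¬A = max(0.44, 0.56) = 0.56
(The value 0.56 < 1 shows this instance is not satisfied; not a Ł∞-tautology — its value is max(a, 1−a).)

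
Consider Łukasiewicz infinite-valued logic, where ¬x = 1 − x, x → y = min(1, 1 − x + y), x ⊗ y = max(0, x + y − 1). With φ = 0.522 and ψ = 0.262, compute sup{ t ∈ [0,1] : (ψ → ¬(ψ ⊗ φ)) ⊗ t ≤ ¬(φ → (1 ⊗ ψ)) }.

ψ ⊗ φ = max(0, 0.262 + 0.522 − 1) = max(0, -0.216) = 0.000
¬(ψ ⊗ φ) = 1 − 0.000 = 1.000
ψ → ¬(ψ ⊗ φ) = min(1, 1 − 0.262 + 1.000) = min(1, 1.738) = 1.000
So the left factor is ψ → ¬(ψ ⊗ φ) = 1.000.
1 ⊗ ψ = max(0, 1.000 + 0.262 − 1) = max(0, 0.262) = 0.262
φ → (1 ⊗ ψ) = min(1, 1 − 0.522 + 0.262) = min(1, 0.740) = 0.740
¬(φ → (1 ⊗ ψ)) = 1 − 0.740 = 0.260
So the right-hand bound is ¬(φ → (1 ⊗ ψ)) = 0.260.
The residuum of the Łukasiewicz t-norm gives the supremum: min(1, 1 − 1.000 + 0.260).
1 − 1.000 + 0.260 = 0.260, so t = min(1, 0.260) = 0.260.
Check: 1.000 ⊗ 0.260 = max(0, 0.260) = 0.260 ≤ 0.260.

0.260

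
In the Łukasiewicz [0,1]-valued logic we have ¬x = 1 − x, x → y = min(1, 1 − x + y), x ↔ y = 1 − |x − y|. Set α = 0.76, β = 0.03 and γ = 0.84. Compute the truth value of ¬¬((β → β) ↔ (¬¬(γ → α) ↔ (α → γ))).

β → β = min(1, 1 − 0.03 + 0.03) = min(1, 1.00) = 1.00
γ → α = min(1, 1 − 0.84 + 0.76) = min(1, 0.92) = 0.92
¬(γ → α) = 1 − 0.92 = 0.08
¬¬(γ → α) = 1 − 0.08 = 0.92
α → γ = min(1, 1 − 0.76 + 0.84) = min(1, 1.08) = 1.00
¬¬(γ → α) ↔ (α → γ) = 1 − |0.92 − 1.00| = 1 − 0.08 = 0.92
(β → β) ↔ (¬¬(γ → α) ↔ (α → γ)) = 1 − |1.00 − 0.92| = 1 − 0.08 = 0.92
¬((β → β) ↔ (¬¬(γ → α) ↔ (α → γ))) = 1 − 0.92 = 0.08
¬¬((β → β) ↔ (¬¬(γ → α) ↔ (α → γ))) = 1 − 0.08 = 0.92

0.92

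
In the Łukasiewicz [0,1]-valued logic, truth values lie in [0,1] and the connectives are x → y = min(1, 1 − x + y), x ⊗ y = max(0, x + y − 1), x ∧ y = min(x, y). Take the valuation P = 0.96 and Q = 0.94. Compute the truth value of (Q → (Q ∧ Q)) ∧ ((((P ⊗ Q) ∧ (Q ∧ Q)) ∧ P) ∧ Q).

Q ∧ Q = min(0.94, 0.94) = 0.94
Q → (Q ∧ Q) = min(1, 1 − 0.94 + 0.94) = min(1, 1.00) = 1.00
P ⊗ Q = max(0, 0.96 + 0.94 − 1) = max(0, 0.90) = 0.90
(P ⊗ Q) ∧ (Q ∧ Q) = min(0.90, 0.94) = 0.90
((P ⊗ Q) ∧ (Q ∧ Q)) ∧ P = min(0.90, 0.96) = 0.90
(((P ⊗ Q) ∧ (Q ∧ Q)) ∧ P) ∧ Q = min(0.90, 0.94) = 0.90
(Q → (Q ∧ Q)) ∧ ((((P ⊗ Q) ∧ (Q ∧ Q)) ∧ P) ∧ Q) = min(1.00, 0.90) = 0.90

0.90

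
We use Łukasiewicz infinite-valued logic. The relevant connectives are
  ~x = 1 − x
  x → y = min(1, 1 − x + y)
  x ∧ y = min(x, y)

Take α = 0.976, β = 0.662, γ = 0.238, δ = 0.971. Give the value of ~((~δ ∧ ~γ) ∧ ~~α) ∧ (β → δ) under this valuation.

~δ = 1 − 0.971 = 0.029
~γ = 1 − 0.238 = 0.762
~δ ∧ ~γ = min(0.029, 0.762) = 0.029
~α = 1 − 0.976 = 0.024
~~α = 1 − 0.024 = 0.976
(~δ ∧ ~γ) ∧ ~~α = min(0.029, 0.976) = 0.029
~((~δ ∧ ~γ) ∧ ~~α) = 1 − 0.029 = 0.971
β → δ = min(1, 1 − 0.662 + 0.971) = min(1, 1.309) = 1.000
~((~δ ∧ ~γ) ∧ ~~α) ∧ (β → δ) = min(0.971, 1.000) = 0.971

0.971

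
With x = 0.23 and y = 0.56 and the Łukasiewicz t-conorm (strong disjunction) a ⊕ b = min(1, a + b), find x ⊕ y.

x ⊕ y = min(1, 0.23 + 0.56) = min(1, 0.79) = 0.79
For comparison, the Gödel t-conorm max(a, b) would give 0.56.

0.79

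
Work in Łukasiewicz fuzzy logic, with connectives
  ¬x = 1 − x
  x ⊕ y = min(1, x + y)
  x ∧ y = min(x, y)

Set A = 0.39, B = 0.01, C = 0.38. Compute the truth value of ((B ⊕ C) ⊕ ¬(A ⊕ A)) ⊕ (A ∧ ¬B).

1.00

B ⊕ C = min(1, 0.01 + 0.38) = min(1, 0.39) = 0.39
A ⊕ A = min(1, 0.39 + 0.39) = min(1, 0.78) = 0.78
¬(A ⊕ A) = 1 − 0.78 = 0.22
(B ⊕ C) ⊕ ¬(A ⊕ A) = min(1, 0.39 + 0.22) = min(1, 0.61) = 0.61
¬B = 1 − 0.01 = 0.99
A ∧ ¬B = min(0.39, 0.99) = 0.39
((B ⊕ C) ⊕ ¬(A ⊕ A)) ⊕ (A ∧ ¬B) = min(1, 0.61 + 0.39) = min(1, 1.00) = 1.00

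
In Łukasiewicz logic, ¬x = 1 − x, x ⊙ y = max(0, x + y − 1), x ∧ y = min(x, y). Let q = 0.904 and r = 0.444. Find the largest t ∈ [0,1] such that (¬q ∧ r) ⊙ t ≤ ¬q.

1.000

¬q = 1 − 0.904 = 0.096
¬q ∧ r = min(0.096, 0.444) = 0.096
So the left factor is ¬q ∧ r = 0.096.
So the right-hand bound is ¬q = 0.096.
The residuum of the Łukasiewicz t-norm gives the supremum: min(1, 1 − 0.096 + 0.096).
1 − 0.096 + 0.096 = 1.000, so t = min(1, 1.000) = 1.000.
Check: 0.096 ⊙ 1.000 = max(0, 0.096) = 0.096 ≤ 0.096.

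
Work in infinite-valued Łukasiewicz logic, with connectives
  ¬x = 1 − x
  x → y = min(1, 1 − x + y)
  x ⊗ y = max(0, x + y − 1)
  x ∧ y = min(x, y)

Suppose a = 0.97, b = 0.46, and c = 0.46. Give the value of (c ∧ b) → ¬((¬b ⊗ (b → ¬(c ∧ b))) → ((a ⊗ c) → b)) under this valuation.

0.54

c ∧ b = min(0.46, 0.46) = 0.46
¬b = 1 − 0.46 = 0.54
¬(c ∧ b) = 1 − 0.46 = 0.54
b → ¬(c ∧ b) = min(1, 1 − 0.46 + 0.54) = min(1, 1.08) = 1.00
¬b ⊗ (b → ¬(c ∧ b)) = max(0, 0.54 + 1.00 − 1) = max(0, 0.54) = 0.54
a ⊗ c = max(0, 0.97 + 0.46 − 1) = max(0, 0.43) = 0.43
(a ⊗ c) → b = min(1, 1 − 0.43 + 0.46) = min(1, 1.03) = 1.00
(¬b ⊗ (b → ¬(c ∧ b))) → ((a ⊗ c) → b) = min(1, 1 − 0.54 + 1.00) = min(1, 1.46) = 1.00
¬((¬b ⊗ (b → ¬(c ∧ b))) → ((a ⊗ c) → b)) = 1 − 1.00 = 0.00
(c ∧ b) → ¬((¬b ⊗ (b → ¬(c ∧ b))) → ((a ⊗ c) → b)) = min(1, 1 − 0.46 + 0.00) = min(1, 0.54) = 0.54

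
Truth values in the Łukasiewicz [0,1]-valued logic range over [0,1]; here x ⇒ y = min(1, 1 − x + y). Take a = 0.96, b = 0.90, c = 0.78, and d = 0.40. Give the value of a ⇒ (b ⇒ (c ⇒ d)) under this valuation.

0.76

c ⇒ d = min(1, 1 − 0.78 + 0.40) = min(1, 0.62) = 0.62
b ⇒ (c ⇒ d) = min(1, 1 − 0.90 + 0.62) = min(1, 0.72) = 0.72
a ⇒ (b ⇒ (c ⇒ d)) = min(1, 1 − 0.96 + 0.72) = min(1, 0.76) = 0.76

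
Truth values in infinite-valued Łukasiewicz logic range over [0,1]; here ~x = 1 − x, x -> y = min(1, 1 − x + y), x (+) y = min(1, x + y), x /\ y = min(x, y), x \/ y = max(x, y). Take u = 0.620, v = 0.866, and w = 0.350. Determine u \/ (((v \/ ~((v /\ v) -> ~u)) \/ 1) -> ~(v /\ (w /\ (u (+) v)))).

v /\ v = min(0.866, 0.866) = 0.866
~u = 1 − 0.620 = 0.380
(v /\ v) -> ~u = min(1, 1 − 0.866 + 0.380) = min(1, 0.514) = 0.514
~((v /\ v) -> ~u) = 1 − 0.514 = 0.486
v \/ ~((v /\ v) -> ~u) = max(0.866, 0.486) = 0.866
(v \/ ~((v /\ v) -> ~u)) \/ 1 = max(0.866, 1.000) = 1.000
u (+) v = min(1, 0.620 + 0.866) = min(1, 1.486) = 1.000
w /\ (u (+) v) = min(0.350, 1.000) = 0.350
v /\ (w /\ (u (+) v)) = min(0.866, 0.350) = 0.350
~(v /\ (w /\ (u (+) v))) = 1 − 0.350 = 0.650
((v \/ ~((v /\ v) -> ~u)) \/ 1) -> ~(v /\ (w /\ (u (+) v))) = min(1, 1 − 1.000 + 0.650) = min(1, 0.650) = 0.650
u \/ (((v \/ ~((v /\ v) -> ~u)) \/ 1) -> ~(v /\ (w /\ (u (+) v)))) = max(0.620, 0.650) = 0.650

0.650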